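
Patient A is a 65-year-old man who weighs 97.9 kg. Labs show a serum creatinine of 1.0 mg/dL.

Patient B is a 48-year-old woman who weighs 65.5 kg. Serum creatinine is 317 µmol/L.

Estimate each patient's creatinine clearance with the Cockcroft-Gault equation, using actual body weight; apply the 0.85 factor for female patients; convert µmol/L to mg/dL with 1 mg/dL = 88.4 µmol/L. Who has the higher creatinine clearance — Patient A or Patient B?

Patient A

Patient A: CrCl = (140 − 65) × 97.9 / (72 × 1) = 7342.5 / 72.00 ≈ 102.0 mL/min
Patient B: SCr = 317 / 88.4 = 3.586 mg/dL
Patient B: CrCl = (140 − 48) × 65.5 / (72 × 3.586) × 0.85 = 6026.0 / 258.19 × 0.85 ≈ 19.8 mL/min
102.0 vs 19.8 mL/min → Patient A is higher.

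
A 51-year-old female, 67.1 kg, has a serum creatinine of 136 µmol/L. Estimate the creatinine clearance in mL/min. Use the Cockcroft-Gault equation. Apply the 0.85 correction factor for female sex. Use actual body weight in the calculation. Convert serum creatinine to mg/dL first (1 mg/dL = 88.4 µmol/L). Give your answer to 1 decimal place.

45.8 mL/min

SCr = 136 / 88.4 = 1.538 mg/dL
CrCl = (140 − 51) × 67.1 / (72 × 1.538) × 0.85 = 5971.9 / 110.74 × 0.85 ≈ 45.8 mL/min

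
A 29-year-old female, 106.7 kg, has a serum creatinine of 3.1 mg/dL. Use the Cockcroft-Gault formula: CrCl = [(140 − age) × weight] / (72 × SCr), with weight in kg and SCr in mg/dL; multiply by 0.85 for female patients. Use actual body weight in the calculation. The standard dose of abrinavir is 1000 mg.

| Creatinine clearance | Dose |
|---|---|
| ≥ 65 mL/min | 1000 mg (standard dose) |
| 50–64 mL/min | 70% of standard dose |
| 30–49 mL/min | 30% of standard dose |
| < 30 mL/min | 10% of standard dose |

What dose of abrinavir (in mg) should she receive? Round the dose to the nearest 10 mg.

300 mg

CrCl = (140 − 29) × 106.7 / (72 × 3.1) × 0.85 = 11843.7 / 223.20 × 0.85 ≈ 45.1 mL/min
CrCl ≈ 45 mL/min → bracket 30–49 mL/min.
30% of 1000 mg = 300 mg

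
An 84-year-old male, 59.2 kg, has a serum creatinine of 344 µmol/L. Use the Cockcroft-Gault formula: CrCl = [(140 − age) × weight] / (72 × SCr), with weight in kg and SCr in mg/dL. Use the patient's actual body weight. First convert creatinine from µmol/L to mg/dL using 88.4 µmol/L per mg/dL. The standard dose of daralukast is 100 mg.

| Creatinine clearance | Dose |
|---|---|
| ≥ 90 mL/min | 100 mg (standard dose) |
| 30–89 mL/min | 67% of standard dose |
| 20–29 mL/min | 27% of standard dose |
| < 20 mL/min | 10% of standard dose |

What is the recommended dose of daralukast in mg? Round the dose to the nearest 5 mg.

SCr = 344 / 88.4 = 3.891 mg/dL
CrCl = (140 − 84) × 59.2 / (72 × 3.891) = 3315.2 / 280.15 ≈ 11.8 mL/min
CrCl ≈ 12 mL/min → bracket < 20 mL/min.
10% of 100 mg = 10 mg

10 mg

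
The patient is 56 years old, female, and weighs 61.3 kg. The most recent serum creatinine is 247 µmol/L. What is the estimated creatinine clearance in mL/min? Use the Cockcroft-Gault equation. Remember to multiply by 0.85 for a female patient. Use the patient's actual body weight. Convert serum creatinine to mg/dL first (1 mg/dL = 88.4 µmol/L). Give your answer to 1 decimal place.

SCr = 247 / 88.4 = 2.794 mg/dL
CrCl = (140 − 56) × 61.3 / (72 × 2.794) × 0.85 = 5149.2 / 201.17 × 0.85 ≈ 21.8 mL/min

21.8 mL/min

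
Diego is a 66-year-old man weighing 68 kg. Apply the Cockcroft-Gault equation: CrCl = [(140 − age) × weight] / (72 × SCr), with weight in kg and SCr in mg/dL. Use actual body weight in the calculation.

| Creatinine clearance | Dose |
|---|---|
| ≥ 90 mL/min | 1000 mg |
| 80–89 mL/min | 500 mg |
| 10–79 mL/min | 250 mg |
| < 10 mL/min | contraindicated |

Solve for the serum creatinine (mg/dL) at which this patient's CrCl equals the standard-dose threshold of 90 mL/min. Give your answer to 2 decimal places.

0.78 mg/dL

Standard dose requires CrCl ≥ 90 mL/min.
Set (140 − 66) × 68 / (72 × SCr) = 90
SCr = (140 − 66) × 68 / (72 × 90) = 0.777 mg/dL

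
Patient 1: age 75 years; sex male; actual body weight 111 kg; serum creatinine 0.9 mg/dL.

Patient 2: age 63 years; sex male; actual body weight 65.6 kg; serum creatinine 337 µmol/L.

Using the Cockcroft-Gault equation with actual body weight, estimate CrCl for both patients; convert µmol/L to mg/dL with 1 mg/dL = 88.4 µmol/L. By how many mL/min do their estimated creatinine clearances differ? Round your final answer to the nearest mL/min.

93 mL/min

Patient 1: CrCl = (140 − 75) × 111 / (72 × 0.9) = 7215.0 / 64.80 ≈ 111.3 mL/min
Patient 2: SCr = 337 / 88.4 = 3.812 mg/dL
Patient 2: CrCl = (140 − 63) × 65.6 / (72 × 3.812) = 5051.2 / 274.46 ≈ 18.4 mL/min
|111.3 − 18.4| = 92.9 mL/min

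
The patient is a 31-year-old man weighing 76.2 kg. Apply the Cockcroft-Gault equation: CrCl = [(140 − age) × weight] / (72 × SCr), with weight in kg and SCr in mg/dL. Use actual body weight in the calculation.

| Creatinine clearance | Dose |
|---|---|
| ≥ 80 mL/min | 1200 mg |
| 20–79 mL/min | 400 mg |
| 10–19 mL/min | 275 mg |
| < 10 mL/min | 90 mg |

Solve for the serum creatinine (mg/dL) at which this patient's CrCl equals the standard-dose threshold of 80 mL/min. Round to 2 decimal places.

Standard dose requires CrCl ≥ 80 mL/min.
Set (140 − 31) × 76.2 / (72 × SCr) = 80
SCr = (140 − 31) × 76.2 / (72 × 80) = 1.442 mg/dL

1.44 mg/dL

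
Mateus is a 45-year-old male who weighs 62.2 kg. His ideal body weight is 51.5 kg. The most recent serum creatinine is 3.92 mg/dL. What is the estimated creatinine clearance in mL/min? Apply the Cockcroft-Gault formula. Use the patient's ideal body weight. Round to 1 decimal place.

CrCl = (140 − 45) × 51.5 / (72 × 3.92) = 4892.5 / 282.24 ≈ 17.3 mL/min

17.3 mL/min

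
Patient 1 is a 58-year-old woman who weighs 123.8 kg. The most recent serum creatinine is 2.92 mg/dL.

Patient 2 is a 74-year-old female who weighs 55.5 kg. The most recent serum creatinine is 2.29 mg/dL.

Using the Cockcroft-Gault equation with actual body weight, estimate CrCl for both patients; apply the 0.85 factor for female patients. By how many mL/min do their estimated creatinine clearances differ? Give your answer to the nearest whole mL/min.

22 mL/min

Patient 1: CrCl = (140 − 58) × 123.8 / (72 × 2.92) × 0.85 = 10151.6 / 210.24 × 0.85 ≈ 41.0 mL/min
Patient 2: CrCl = (140 − 74) × 55.5 / (72 × 2.29) × 0.85 = 3663.0 / 164.88 × 0.85 ≈ 18.9 mL/min
|41.0 − 18.9| = 22.1 mL/min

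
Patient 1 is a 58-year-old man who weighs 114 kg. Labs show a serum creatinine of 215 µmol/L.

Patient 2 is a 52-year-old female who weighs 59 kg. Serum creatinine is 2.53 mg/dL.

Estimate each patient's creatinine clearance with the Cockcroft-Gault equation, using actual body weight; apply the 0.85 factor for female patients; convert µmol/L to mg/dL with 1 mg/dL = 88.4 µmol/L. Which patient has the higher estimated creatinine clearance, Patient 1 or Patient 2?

Patient 1

Patient 1: SCr = 215 / 88.4 = 2.432 mg/dL
Patient 1: CrCl = (140 − 58) × 114 / (72 × 2.432) = 9348.0 / 175.10 ≈ 53.4 mL/min
Patient 2: CrCl = (140 − 52) × 59 / (72 × 2.53) × 0.85 = 5192.0 / 182.16 × 0.85 ≈ 24.2 mL/min
53.4 vs 24.2 mL/min → Patient 1 is higher.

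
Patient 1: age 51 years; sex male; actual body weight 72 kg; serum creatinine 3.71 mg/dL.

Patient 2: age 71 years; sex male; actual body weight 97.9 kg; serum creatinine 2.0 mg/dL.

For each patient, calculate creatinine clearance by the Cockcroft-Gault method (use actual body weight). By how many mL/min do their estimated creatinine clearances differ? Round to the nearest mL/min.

Patient 1: CrCl = (140 − 51) × 72 / (72 × 3.71) = 6408.0 / 267.12 ≈ 24.0 mL/min
Patient 2: CrCl = (140 − 71) × 97.9 / (72 × 2) = 6755.1 / 144.00 ≈ 46.9 mL/min
|24.0 − 46.9| = 22.9 mL/min

23 mL/min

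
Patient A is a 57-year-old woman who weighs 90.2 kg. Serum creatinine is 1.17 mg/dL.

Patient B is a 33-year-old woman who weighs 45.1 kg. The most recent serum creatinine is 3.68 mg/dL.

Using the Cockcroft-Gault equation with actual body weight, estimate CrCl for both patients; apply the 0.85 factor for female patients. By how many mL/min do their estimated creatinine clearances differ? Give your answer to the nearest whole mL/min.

60 mL/min

Patient A: CrCl = (140 − 57) × 90.2 / (72 × 1.17) × 0.85 = 7486.6 / 84.24 × 0.85 ≈ 75.5 mL/min
Patient B: CrCl = (140 − 33) × 45.1 / (72 × 3.68) × 0.85 = 4825.7 / 264.96 × 0.85 ≈ 15.5 mL/min
|75.5 − 15.5| = 60.0 mL/min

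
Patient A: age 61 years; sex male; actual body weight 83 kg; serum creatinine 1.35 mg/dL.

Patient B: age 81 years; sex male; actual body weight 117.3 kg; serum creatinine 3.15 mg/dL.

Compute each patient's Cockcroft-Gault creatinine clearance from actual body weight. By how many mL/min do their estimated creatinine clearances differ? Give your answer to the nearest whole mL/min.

Patient A: CrCl = (140 − 61) × 83 / (72 × 1.35) = 6557.0 / 97.20 ≈ 67.5 mL/min
Patient B: CrCl = (140 − 81) × 117.3 / (72 × 3.15) = 6920.7 / 226.80 ≈ 30.5 mL/min
|67.5 − 30.5| = 37.0 mL/min

37 mL/min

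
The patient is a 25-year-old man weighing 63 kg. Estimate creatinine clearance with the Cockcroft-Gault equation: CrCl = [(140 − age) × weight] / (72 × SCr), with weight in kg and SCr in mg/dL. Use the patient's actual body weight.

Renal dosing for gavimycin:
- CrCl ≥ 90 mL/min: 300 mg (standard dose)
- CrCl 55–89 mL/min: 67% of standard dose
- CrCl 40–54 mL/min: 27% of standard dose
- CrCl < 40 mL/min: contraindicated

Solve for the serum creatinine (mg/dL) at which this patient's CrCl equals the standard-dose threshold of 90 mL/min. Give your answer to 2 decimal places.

1.12 mg/dL

Standard dose requires CrCl ≥ 90 mL/min.
Set (140 − 25) × 63 / (72 × SCr) = 90
SCr = (140 − 25) × 63 / (72 × 90) = 1.118 mg/dL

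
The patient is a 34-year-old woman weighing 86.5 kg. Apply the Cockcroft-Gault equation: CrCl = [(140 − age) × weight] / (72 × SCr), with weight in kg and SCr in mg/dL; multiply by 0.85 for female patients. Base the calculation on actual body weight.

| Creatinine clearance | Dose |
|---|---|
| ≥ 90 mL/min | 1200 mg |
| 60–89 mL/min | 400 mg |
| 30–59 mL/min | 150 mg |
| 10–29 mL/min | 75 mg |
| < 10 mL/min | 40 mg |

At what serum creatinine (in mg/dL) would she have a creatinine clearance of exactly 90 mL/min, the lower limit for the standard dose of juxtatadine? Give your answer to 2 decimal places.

1.20 mg/dL

Standard dose requires CrCl ≥ 90 mL/min.
Set (140 − 34) × 86.5 × 0.85 / (72 × SCr) = 90
SCr = (140 − 34) × 86.5 × 0.85 / (72 × 90) = 1.203 mg/dL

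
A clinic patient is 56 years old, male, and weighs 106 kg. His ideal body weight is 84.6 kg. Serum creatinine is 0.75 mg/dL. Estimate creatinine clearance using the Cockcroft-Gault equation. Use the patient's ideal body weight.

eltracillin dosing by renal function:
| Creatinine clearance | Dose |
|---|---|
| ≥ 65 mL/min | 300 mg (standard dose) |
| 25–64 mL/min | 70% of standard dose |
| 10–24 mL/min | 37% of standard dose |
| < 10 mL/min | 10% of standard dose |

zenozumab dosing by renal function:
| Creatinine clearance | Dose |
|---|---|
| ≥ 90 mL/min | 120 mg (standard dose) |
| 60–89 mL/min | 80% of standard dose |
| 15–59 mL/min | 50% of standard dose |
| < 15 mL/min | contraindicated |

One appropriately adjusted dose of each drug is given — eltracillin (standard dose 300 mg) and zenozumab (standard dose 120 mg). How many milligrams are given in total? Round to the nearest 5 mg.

420 mg

CrCl = (140 − 56) × 84.6 / (72 × 0.75) = 7106.4 / 54.00 ≈ 131.6 mL/min
CrCl ≈ 132 mL/min.
eltracillin: ≥ 65 mL/min → 100% of 300 mg = 300 mg.
zenozumab: ≥ 90 mL/min → 100% of 120 mg = 120 mg.
Total = 300 + 120 = 420 mg.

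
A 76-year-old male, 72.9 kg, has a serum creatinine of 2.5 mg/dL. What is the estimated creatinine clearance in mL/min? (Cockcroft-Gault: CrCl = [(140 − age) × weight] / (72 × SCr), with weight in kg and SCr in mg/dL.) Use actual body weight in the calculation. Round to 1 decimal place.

25.9 mL/min

CrCl = (140 − 76) × 72.9 / (72 × 2.5) = 4665.6 / 180.00 ≈ 25.9 mL/min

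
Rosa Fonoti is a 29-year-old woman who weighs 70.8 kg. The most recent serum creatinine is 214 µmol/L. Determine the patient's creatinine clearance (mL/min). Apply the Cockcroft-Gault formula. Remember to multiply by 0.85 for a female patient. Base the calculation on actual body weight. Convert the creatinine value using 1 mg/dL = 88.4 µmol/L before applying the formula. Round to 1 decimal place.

SCr = 214 / 88.4 = 2.421 mg/dL
CrCl = (140 − 29) × 70.8 / (72 × 2.421) × 0.85 = 7858.8 / 174.31 × 0.85 ≈ 38.3 mL/min

38.3 mL/min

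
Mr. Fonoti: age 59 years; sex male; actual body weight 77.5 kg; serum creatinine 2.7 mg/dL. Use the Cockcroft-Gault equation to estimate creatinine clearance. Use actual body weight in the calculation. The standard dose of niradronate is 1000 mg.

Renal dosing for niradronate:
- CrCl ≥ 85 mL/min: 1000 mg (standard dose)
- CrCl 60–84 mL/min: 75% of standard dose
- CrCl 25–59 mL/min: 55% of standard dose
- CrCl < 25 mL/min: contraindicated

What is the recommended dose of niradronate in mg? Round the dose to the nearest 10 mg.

CrCl = (140 − 59) × 77.5 / (72 × 2.7) = 6277.5 / 194.40 ≈ 32.3 mL/min
CrCl ≈ 32 mL/min → bracket 25–59 mL/min.
55% of 1000 mg = 550 mg

550 mg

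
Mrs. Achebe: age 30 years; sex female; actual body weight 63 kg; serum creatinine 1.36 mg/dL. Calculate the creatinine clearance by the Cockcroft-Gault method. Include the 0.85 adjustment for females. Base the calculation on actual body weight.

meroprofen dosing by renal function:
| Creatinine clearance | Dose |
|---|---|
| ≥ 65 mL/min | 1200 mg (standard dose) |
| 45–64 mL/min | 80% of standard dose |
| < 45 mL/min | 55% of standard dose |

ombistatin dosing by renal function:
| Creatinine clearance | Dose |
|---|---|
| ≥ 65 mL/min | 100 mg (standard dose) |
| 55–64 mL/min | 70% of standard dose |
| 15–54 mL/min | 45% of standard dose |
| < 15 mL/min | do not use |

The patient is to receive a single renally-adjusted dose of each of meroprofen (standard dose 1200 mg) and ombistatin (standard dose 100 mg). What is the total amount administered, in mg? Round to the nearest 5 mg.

CrCl = (140 − 30) × 63 / (72 × 1.36) × 0.85 = 6930.0 / 97.92 × 0.85 ≈ 60.2 mL/min
CrCl ≈ 60 mL/min.
meroprofen: 45–64 mL/min → 80% of 1200 mg = 960 mg.
ombistatin: 55–64 mL/min → 70% of 100 mg = 70 mg.
Total = 960 + 70 = 1030 mg.

1030 mg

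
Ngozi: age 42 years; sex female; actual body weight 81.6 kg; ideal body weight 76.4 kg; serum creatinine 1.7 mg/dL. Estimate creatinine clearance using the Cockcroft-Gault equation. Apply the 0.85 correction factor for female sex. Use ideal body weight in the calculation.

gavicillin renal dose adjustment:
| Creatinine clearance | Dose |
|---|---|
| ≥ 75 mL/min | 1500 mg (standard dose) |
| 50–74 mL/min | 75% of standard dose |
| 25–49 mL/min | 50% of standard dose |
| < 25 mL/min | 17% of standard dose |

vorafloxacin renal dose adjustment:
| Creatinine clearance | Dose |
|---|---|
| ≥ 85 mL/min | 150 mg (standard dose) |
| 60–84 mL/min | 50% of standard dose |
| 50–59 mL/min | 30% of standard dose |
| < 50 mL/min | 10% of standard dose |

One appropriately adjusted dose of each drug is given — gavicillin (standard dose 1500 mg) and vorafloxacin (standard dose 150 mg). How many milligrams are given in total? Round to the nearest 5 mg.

CrCl = (140 − 42) × 76.4 / (72 × 1.7) × 0.85 = 7487.2 / 122.40 × 0.85 ≈ 52.0 mL/min
CrCl ≈ 52 mL/min.
gavicillin: 50–74 mL/min → 75% of 1500 mg = 1125 mg.
vorafloxacin: 50–59 mL/min → 30% of 150 mg = 45 mg.
Total = 1125 + 45 = 1170 mg.

1170 mg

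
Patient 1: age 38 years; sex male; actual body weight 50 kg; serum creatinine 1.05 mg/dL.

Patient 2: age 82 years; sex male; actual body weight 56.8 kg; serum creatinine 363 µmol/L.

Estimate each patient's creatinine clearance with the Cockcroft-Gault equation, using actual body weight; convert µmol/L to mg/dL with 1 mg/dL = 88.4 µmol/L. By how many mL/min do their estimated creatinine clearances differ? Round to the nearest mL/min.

Patient 1: CrCl = (140 − 38) × 50 / (72 × 1.05) = 5100.0 / 75.60 ≈ 67.5 mL/min
Patient 2: SCr = 363 / 88.4 = 4.106 mg/dL
Patient 2: CrCl = (140 − 82) × 56.8 / (72 × 4.106) = 3294.4 / 295.63 ≈ 11.1 mL/min
|67.5 − 11.1| = 56.4 mL/min

56 mL/min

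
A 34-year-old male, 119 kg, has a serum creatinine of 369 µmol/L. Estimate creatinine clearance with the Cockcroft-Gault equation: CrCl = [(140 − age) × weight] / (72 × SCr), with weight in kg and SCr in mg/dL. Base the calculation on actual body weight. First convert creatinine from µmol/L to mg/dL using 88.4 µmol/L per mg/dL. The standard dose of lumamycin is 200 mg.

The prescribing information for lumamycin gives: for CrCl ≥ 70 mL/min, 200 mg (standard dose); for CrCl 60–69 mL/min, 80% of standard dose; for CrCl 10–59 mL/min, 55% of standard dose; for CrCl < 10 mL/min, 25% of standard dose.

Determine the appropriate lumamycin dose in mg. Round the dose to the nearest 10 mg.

SCr = 369 / 88.4 = 4.174 mg/dL
CrCl = (140 − 34) × 119 / (72 × 4.174) = 12614.0 / 300.53 ≈ 42.0 mL/min
CrCl ≈ 42 mL/min → bracket 10–59 mL/min.
55% of 200 mg = 110 mg

110 mg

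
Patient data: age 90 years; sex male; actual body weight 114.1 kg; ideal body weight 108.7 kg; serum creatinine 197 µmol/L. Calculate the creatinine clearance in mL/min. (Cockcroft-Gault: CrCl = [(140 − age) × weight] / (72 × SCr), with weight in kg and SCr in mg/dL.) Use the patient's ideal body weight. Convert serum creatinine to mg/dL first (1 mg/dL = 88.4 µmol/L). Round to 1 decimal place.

SCr = 197 / 88.4 = 2.229 mg/dL
CrCl = (140 − 90) × 108.7 / (72 × 2.229) = 5435.0 / 160.49 ≈ 33.9 mL/min

33.9 mL/min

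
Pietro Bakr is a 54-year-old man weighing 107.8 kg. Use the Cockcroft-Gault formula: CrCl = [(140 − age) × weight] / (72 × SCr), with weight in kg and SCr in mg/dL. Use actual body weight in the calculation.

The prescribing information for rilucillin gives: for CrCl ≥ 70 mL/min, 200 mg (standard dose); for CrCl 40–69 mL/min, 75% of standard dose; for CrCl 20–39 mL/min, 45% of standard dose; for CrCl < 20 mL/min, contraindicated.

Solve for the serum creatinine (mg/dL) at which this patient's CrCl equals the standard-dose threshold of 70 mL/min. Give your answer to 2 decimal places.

1.84 mg/dL

Standard dose requires CrCl ≥ 70 mL/min.
Set (140 − 54) × 107.8 / (72 × SCr) = 70
SCr = (140 − 54) × 107.8 / (72 × 70) = 1.839 mg/dL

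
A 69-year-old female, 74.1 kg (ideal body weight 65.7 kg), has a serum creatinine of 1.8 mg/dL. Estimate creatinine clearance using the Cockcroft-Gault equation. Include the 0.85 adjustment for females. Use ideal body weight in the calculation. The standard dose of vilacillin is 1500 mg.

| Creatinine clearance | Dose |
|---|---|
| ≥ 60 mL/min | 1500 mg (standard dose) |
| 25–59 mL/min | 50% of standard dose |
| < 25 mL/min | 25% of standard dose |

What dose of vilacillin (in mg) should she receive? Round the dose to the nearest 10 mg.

CrCl = (140 − 69) × 65.7 / (72 × 1.8) × 0.85 = 4664.7 / 129.60 × 0.85 ≈ 30.6 mL/min
CrCl ≈ 31 mL/min → bracket 25–59 mL/min.
50% of 1500 mg = 750 mg

750 mg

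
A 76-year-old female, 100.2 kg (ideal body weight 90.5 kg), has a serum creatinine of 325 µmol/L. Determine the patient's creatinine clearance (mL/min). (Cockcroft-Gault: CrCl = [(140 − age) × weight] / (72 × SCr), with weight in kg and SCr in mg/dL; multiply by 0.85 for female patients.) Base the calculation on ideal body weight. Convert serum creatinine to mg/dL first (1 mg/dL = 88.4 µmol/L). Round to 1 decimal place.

SCr = 325 / 88.4 = 3.676 mg/dL
CrCl = (140 − 76) × 90.5 / (72 × 3.676) × 0.85 = 5792.0 / 264.67 × 0.85 ≈ 18.6 mL/min

18.6 mL/min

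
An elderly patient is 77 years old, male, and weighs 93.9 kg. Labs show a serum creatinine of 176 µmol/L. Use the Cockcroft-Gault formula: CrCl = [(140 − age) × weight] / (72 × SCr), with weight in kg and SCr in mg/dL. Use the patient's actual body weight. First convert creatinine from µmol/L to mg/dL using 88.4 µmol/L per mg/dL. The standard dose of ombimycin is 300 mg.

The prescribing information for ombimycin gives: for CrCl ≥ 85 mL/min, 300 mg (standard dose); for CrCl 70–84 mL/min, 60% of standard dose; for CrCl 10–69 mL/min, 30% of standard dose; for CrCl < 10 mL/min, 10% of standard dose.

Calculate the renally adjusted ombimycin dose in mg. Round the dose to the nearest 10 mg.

90 mg

SCr = 176 / 88.4 = 1.991 mg/dL
CrCl = (140 − 77) × 93.9 / (72 × 1.991) = 5915.7 / 143.35 ≈ 41.3 mL/min
CrCl ≈ 41 mL/min → bracket 10–69 mL/min.
30% of 300 mg = 90 mg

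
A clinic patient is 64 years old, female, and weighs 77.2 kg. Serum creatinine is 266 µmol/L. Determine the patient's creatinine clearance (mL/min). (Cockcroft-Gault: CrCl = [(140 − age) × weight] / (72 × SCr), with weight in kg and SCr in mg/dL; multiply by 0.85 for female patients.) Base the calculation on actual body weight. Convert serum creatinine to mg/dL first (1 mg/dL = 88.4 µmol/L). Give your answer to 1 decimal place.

23.0 mL/min

SCr = 266 / 88.4 = 3.009 mg/dL
CrCl = (140 − 64) × 77.2 / (72 × 3.009) × 0.85 = 5867.2 / 216.65 × 0.85 ≈ 23.0 mL/min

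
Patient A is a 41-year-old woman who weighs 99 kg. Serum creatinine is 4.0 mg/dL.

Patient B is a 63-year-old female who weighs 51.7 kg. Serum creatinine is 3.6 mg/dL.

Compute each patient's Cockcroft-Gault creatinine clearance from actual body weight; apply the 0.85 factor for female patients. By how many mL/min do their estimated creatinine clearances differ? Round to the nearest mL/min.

16 mL/min

Patient A: CrCl = (140 − 41) × 99 / (72 × 4) × 0.85 = 9801.0 / 288.00 × 0.85 ≈ 28.9 mL/min
Patient B: CrCl = (140 − 63) × 51.7 / (72 × 3.6) × 0.85 = 3980.9 / 259.20 × 0.85 ≈ 13.1 mL/min
|28.9 − 13.1| = 15.8 mL/min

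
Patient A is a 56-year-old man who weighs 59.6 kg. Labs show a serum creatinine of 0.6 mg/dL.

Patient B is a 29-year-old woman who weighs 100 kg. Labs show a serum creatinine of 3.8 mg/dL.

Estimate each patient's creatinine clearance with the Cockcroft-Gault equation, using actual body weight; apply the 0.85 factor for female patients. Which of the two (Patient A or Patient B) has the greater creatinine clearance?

Patient A: CrCl = (140 − 56) × 59.6 / (72 × 0.6) = 5006.4 / 43.20 ≈ 115.9 mL/min
Patient B: CrCl = (140 − 29) × 100 / (72 × 3.8) × 0.85 = 11100.0 / 273.60 × 0.85 ≈ 34.5 mL/min
115.9 vs 34.5 mL/min → Patient A is higher.

Patient A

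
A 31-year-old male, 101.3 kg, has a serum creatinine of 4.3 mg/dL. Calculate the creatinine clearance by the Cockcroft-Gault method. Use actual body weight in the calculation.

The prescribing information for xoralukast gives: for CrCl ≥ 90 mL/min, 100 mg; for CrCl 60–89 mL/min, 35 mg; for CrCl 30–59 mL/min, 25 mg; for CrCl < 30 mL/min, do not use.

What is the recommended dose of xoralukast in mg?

CrCl = (140 − 31) × 101.3 / (72 × 4.3) = 11041.7 / 309.60 ≈ 35.7 mL/min
CrCl ≈ 36 mL/min → bracket 30–59 mL/min.
Dose for this bracket: 25 mg.

25 mg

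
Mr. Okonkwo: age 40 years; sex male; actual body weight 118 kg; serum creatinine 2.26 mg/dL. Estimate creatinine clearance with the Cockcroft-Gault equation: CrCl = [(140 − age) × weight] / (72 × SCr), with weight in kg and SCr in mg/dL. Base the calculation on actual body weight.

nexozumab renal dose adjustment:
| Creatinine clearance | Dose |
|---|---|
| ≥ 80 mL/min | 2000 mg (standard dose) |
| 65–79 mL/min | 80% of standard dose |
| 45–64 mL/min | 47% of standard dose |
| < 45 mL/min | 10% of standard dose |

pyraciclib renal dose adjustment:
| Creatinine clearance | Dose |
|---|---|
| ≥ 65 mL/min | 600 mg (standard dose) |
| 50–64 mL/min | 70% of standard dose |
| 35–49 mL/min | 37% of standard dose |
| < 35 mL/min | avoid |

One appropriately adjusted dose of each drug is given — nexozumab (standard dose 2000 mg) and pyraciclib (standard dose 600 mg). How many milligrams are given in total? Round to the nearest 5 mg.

CrCl = (140 − 40) × 118 / (72 × 2.26) = 11800.0 / 162.72 ≈ 72.5 mL/min
CrCl ≈ 73 mL/min.
nexozumab: 65–79 mL/min → 80% of 2000 mg = 1600 mg.
pyraciclib: ≥ 65 mL/min → 100% of 600 mg = 600 mg.
Total = 1600 + 600 = 2200 mg.

2200 mg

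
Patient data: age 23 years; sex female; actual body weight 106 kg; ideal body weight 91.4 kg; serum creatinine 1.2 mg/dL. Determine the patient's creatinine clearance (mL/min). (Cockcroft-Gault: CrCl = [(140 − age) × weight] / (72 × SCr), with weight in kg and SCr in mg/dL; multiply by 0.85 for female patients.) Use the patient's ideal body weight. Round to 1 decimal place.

105.2 mL/min

CrCl = (140 − 23) × 91.4 / (72 × 1.2) × 0.85 = 10693.8 / 86.40 × 0.85 ≈ 105.2 mL/min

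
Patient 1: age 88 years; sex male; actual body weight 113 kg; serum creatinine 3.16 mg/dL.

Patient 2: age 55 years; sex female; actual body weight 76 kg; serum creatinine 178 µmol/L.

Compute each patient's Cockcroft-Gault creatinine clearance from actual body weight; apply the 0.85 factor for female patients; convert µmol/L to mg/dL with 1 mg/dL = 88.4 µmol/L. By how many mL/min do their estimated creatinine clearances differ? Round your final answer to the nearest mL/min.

12 mL/min

Patient 1: CrCl = (140 − 88) × 113 / (72 × 3.16) = 5876.0 / 227.52 ≈ 25.8 mL/min
Patient 2: SCr = 178 / 88.4 = 2.014 mg/dL
Patient 2: CrCl = (140 − 55) × 76 / (72 × 2.014) × 0.85 = 6460.0 / 145.01 × 0.85 ≈ 37.9 mL/min
|25.8 − 37.9| = 12.1 mL/min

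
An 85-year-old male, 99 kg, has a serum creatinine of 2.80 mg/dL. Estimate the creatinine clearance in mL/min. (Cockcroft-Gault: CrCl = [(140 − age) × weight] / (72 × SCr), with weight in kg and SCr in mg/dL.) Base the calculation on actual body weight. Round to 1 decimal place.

CrCl = (140 − 85) × 99 / (72 × 2.8) = 5445.0 / 201.60 ≈ 27.0 mL/min

27.0 mL/min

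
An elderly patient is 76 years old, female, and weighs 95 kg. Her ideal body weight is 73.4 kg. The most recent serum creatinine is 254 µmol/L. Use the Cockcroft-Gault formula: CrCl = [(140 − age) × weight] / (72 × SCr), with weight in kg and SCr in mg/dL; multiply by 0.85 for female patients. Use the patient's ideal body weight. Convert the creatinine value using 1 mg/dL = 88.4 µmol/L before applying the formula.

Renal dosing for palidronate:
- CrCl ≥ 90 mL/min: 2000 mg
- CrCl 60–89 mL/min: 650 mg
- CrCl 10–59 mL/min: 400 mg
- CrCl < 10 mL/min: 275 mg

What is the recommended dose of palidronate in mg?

SCr = 254 / 88.4 = 2.873 mg/dL
CrCl = (140 − 76) × 73.4 / (72 × 2.873) × 0.85 = 4697.6 / 206.86 × 0.85 ≈ 19.3 mL/min
CrCl ≈ 19 mL/min → bracket 10–59 mL/min.
Dose for this bracket: 400 mg.

400 mg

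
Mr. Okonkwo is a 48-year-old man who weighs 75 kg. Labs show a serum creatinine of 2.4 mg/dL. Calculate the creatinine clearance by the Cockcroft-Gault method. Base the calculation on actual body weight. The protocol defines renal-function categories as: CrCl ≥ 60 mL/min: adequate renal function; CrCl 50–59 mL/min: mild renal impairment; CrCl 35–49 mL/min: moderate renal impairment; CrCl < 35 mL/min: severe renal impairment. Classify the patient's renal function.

CrCl = (140 − 48) × 75 / (72 × 2.4) = 6900.0 / 172.80 ≈ 39.9 mL/min
40 mL/min falls in the 'moderate renal impairment' range.

moderate renal impairment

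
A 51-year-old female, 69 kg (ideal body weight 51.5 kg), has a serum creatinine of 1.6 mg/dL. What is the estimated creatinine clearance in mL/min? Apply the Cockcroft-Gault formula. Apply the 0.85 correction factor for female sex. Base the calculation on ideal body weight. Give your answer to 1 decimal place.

33.8 mL/min

CrCl = (140 − 51) × 51.5 / (72 × 1.6) × 0.85 = 4583.5 / 115.20 × 0.85 ≈ 33.8 mL/min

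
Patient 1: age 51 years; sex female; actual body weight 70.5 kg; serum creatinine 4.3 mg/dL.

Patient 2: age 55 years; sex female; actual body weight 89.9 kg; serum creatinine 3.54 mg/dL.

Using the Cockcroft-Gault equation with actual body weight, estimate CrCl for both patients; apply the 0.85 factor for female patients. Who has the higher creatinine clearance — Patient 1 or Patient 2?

Patient 2

Patient 1: CrCl = (140 − 51) × 70.5 / (72 × 4.3) × 0.85 = 6274.5 / 309.60 × 0.85 ≈ 17.2 mL/min
Patient 2: CrCl = (140 − 55) × 89.9 / (72 × 3.54) × 0.85 = 7641.5 / 254.88 × 0.85 ≈ 25.5 mL/min
17.2 vs 25.5 mL/min → Patient 2 is higher.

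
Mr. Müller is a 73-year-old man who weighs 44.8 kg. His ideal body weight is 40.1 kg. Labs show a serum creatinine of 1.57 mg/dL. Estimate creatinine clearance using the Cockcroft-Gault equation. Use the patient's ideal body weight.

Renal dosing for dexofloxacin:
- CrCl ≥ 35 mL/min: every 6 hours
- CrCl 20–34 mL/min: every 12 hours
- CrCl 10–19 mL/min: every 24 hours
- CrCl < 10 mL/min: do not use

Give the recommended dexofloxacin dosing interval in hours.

every 12 hours

CrCl = (140 − 73) × 40.1 / (72 × 1.57) = 2686.7 / 113.04 ≈ 23.8 mL/min
CrCl ≈ 24 mL/min → bracket 20–34 mL/min → every 12 hours.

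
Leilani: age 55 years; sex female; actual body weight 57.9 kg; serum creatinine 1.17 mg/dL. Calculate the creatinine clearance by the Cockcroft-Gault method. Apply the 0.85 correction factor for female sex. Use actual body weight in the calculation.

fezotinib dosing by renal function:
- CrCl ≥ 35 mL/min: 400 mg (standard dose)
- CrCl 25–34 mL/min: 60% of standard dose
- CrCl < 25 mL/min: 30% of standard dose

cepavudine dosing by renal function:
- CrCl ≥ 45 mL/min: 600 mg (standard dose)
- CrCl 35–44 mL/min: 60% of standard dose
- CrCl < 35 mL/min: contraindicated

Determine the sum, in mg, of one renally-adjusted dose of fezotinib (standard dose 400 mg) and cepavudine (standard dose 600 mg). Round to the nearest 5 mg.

CrCl = (140 − 55) × 57.9 / (72 × 1.17) × 0.85 = 4921.5 / 84.24 × 0.85 ≈ 49.7 mL/min
CrCl ≈ 50 mL/min.
fezotinib: ≥ 35 mL/min → 100% of 400 mg = 400 mg.
cepavudine: ≥ 45 mL/min → 100% of 600 mg = 600 mg.
Total = 400 + 600 = 1000 mg.

1000 mg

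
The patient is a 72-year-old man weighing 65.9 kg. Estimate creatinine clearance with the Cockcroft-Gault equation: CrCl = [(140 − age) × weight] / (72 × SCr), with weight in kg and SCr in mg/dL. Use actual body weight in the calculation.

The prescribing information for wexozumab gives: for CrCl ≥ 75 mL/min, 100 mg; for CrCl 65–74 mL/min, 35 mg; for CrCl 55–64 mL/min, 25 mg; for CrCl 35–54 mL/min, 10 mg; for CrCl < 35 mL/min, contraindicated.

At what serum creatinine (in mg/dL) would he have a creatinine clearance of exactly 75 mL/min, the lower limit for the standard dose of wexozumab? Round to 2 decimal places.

0.83 mg/dL

Standard dose requires CrCl ≥ 75 mL/min.
Set (140 − 72) × 65.9 / (72 × SCr) = 75
SCr = (140 − 72) × 65.9 / (72 × 75) = 0.830 mg/dL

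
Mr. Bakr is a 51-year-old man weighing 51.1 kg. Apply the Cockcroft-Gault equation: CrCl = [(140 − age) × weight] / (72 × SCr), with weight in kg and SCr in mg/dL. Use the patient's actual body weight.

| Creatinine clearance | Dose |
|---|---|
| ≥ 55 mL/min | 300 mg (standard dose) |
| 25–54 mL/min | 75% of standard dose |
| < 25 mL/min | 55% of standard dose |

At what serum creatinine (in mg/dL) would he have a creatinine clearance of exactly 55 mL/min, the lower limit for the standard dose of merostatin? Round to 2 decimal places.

Standard dose requires CrCl ≥ 55 mL/min.
Set (140 − 51) × 51.1 / (72 × SCr) = 55
SCr = (140 − 51) × 51.1 / (72 × 55) = 1.148 mg/dL

1.15 mg/dL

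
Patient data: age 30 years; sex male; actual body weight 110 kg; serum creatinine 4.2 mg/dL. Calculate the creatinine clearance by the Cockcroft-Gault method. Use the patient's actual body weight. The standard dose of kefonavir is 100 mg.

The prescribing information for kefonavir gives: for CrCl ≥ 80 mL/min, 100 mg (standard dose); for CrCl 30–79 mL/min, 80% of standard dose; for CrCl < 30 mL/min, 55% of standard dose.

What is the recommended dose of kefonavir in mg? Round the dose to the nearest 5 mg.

CrCl = (140 − 30) × 110 / (72 × 4.2) = 12100.0 / 302.40 ≈ 40.0 mL/min
CrCl ≈ 40 mL/min → bracket 30–79 mL/min.
80% of 100 mg = 80 mg

80 mg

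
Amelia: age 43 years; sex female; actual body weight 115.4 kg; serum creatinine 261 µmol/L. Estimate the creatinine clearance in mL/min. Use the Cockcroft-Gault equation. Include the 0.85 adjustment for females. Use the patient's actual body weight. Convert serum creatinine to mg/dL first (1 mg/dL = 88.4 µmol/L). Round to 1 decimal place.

SCr = 261 / 88.4 = 2.952 mg/dL
CrCl = (140 − 43) × 115.4 / (72 × 2.952) × 0.85 = 11193.8 / 212.54 × 0.85 ≈ 44.8 mL/min

44.8 mL/min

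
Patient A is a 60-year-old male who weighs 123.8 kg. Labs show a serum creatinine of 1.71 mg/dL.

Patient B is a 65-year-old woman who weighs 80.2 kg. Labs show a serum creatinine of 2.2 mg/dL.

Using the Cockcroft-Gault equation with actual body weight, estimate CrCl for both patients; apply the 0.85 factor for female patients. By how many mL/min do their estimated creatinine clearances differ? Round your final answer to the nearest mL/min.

Patient A: CrCl = (140 − 60) × 123.8 / (72 × 1.71) = 9904.0 / 123.12 ≈ 80.4 mL/min
Patient B: CrCl = (140 − 65) × 80.2 / (72 × 2.2) × 0.85 = 6015.0 / 158.40 × 0.85 ≈ 32.3 mL/min
|80.4 − 32.3| = 48.1 mL/min

48 mL/min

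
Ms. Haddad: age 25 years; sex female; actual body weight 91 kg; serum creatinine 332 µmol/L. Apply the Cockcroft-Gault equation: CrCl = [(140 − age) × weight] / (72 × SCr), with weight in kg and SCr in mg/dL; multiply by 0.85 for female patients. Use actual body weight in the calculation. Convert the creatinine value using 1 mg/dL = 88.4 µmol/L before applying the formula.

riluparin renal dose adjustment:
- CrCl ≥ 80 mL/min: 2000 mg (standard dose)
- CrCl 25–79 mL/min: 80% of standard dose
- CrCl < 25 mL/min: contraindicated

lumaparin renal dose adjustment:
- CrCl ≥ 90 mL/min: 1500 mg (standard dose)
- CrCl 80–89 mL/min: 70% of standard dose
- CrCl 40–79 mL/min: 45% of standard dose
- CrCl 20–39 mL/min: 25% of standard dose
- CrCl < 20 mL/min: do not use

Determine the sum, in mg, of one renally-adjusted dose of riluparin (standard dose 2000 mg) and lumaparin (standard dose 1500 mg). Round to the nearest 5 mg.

1975 mg

SCr = 332 / 88.4 = 3.756 mg/dL
CrCl = (140 − 25) × 91 / (72 × 3.756) × 0.85 = 10465.0 / 270.43 × 0.85 ≈ 32.9 mL/min
CrCl ≈ 33 mL/min.
riluparin: 25–79 mL/min → 80% of 2000 mg = 1600 mg.
lumaparin: 20–39 mL/min → 25% of 1500 mg = 375 mg.
Total = 1600 + 375 = 1975 mg.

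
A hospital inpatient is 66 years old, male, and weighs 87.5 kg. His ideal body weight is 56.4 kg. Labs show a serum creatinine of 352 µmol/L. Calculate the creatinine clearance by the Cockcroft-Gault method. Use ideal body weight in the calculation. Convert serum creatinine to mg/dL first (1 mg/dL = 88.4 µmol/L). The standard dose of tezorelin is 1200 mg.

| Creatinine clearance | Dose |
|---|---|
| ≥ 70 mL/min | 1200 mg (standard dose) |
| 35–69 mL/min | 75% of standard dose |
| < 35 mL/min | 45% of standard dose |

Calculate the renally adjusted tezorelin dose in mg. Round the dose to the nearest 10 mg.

540 mg

SCr = 352 / 88.4 = 3.982 mg/dL
CrCl = (140 − 66) × 56.4 / (72 × 3.982) = 4173.6 / 286.70 ≈ 14.6 mL/min
CrCl ≈ 15 mL/min → bracket < 35 mL/min.
45% of 1200 mg = 540 mg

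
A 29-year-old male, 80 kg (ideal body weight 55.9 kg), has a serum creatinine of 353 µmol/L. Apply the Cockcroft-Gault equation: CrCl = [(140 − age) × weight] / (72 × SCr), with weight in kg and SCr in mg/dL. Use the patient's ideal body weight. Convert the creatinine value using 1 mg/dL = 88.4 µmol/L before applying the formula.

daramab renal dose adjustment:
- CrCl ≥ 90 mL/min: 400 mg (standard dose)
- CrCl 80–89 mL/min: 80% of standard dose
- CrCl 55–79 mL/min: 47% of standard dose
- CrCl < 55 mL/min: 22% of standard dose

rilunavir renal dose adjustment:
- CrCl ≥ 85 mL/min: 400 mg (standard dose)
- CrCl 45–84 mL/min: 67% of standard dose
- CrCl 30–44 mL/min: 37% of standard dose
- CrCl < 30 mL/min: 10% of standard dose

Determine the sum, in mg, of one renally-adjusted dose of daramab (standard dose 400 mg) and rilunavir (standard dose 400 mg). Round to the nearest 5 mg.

SCr = 353 / 88.4 = 3.993 mg/dL
CrCl = (140 − 29) × 55.9 / (72 × 3.993) = 6204.9 / 287.50 ≈ 21.6 mL/min
CrCl ≈ 22 mL/min.
daramab: < 55 mL/min → 22% of 400 mg = 88 mg.
rilunavir: < 30 mL/min → 10% of 400 mg = 40 mg.
Total = 88 + 40 = 128 mg.

130 mg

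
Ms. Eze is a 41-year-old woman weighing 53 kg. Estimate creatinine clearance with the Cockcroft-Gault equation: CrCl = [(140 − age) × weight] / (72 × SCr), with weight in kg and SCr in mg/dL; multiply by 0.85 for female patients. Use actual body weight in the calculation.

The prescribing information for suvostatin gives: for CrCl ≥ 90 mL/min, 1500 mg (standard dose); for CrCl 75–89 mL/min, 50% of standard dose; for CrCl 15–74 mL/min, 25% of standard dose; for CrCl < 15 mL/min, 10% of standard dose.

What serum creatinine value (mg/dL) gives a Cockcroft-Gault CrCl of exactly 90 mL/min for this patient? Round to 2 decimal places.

Standard dose requires CrCl ≥ 90 mL/min.
Set (140 − 41) × 53 × 0.85 / (72 × SCr) = 90
SCr = (140 − 41) × 53 × 0.85 / (72 × 90) = 0.688 mg/dL

0.69 mg/dL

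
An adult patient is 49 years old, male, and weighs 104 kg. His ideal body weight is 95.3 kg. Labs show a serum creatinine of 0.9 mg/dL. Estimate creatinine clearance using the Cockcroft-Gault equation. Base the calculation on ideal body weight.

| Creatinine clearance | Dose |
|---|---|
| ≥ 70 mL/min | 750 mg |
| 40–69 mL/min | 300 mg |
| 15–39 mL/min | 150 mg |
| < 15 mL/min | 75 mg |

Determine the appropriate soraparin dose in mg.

CrCl = (140 − 49) × 95.3 / (72 × 0.9) = 8672.3 / 64.80 ≈ 133.8 mL/min
CrCl ≈ 134 mL/min → bracket ≥ 70 mL/min.
Dose for this bracket: 750 mg.

750 mg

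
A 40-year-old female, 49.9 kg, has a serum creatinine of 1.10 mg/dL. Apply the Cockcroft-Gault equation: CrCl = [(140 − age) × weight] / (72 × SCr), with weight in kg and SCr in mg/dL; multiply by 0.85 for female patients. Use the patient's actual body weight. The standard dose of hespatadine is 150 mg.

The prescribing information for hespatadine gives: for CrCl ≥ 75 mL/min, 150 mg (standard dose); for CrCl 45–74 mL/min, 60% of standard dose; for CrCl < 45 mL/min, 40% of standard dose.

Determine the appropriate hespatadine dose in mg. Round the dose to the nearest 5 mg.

90 mg

CrCl = (140 − 40) × 49.9 / (72 × 1.1) × 0.85 = 4990.0 / 79.20 × 0.85 ≈ 53.6 mL/min
CrCl ≈ 54 mL/min → bracket 45–74 mL/min.
60% of 150 mg = 90 mg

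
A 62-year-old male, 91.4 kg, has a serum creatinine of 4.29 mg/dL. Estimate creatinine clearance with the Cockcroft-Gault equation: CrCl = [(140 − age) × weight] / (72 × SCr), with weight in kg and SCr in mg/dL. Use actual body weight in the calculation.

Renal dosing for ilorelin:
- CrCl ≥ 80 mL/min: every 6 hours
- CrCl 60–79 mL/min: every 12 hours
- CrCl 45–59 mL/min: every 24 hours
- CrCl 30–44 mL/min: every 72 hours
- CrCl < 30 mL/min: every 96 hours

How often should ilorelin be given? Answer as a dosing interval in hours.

every 96 hours

CrCl = (140 − 62) × 91.4 / (72 × 4.29) = 7129.2 / 308.88 ≈ 23.1 mL/min
CrCl ≈ 23 mL/min → bracket < 30 mL/min → every 96 hours.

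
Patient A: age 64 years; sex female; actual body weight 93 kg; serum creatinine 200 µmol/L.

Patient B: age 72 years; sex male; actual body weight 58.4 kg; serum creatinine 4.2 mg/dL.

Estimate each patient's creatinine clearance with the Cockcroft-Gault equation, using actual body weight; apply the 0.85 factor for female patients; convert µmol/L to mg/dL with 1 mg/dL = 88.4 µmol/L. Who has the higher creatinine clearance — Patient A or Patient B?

Patient A

Patient A: SCr = 200 / 88.4 = 2.262 mg/dL
Patient A: CrCl = (140 − 64) × 93 / (72 × 2.262) × 0.85 = 7068.0 / 162.86 × 0.85 ≈ 36.9 mL/min
Patient B: CrCl = (140 − 72) × 58.4 / (72 × 4.2) = 3971.2 / 302.40 ≈ 13.1 mL/min
36.9 vs 13.1 mL/min → Patient A is higher.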